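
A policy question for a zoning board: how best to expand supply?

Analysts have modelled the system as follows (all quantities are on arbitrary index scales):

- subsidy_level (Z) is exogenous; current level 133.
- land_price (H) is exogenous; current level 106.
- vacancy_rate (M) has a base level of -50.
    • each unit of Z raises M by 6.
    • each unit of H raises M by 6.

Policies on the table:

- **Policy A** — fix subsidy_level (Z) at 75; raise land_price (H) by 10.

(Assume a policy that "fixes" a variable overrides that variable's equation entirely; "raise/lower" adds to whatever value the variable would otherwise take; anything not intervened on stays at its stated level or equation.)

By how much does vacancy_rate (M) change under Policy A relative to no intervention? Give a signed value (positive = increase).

Baseline:
  Z = 133
  H = 106
  M = -50 + 6·133 + 6·106 = 1384
Policy A (Z := 75, H + 10):
  Z = 75
  H = 106 + 10 = 116
  M = -50 + 6·75 + 6·116 = 1096
Change in M: 1096 − 1384 = -288

-288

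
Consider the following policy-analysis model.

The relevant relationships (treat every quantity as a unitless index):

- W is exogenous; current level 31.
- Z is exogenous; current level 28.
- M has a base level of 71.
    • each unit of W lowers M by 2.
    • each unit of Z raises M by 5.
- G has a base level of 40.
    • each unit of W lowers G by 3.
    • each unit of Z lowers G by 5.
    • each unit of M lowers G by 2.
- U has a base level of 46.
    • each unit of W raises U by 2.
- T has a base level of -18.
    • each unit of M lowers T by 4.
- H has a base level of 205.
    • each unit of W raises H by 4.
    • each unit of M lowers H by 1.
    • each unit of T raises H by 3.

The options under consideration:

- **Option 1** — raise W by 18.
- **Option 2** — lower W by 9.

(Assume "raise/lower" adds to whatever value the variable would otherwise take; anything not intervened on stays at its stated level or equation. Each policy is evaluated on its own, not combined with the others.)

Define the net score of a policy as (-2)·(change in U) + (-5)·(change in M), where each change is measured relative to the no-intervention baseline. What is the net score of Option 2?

Baseline:
  W = 31
  Z = 28
  M = 71 − 2·31 + 5·28 = 149
  U = 46 + 2·31 = 108
Option 2 (W − 9):
  W = 31 − 9 = 22
  Z = 28
  M = 71 − 2·22 + 5·28 = 167
  U = 46 + 2·22 = 90
ΔU = 90 − 108 = -18; ΔM = 167 − 149 = 18
Score = (-2)·(-18) + (-5)·18 = -54

-54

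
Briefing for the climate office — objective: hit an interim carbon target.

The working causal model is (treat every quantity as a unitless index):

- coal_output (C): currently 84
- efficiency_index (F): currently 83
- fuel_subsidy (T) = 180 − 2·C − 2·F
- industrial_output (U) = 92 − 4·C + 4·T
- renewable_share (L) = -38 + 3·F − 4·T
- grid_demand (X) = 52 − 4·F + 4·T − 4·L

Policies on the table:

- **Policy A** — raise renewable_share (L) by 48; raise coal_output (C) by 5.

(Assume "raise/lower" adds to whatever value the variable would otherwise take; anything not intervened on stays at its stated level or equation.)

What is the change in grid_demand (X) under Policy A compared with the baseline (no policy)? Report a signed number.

Baseline:
  C = 84
  F = 83
  T = 180 − 2·84 − 2·83 = -154
  L = -38 + 3·83 − 4·(-154) = 827
  X = 52 − 4·83 + 4·(-154) − 4·827 = -4204
Policy A (L + 48, C + 5):
  C = 84 + 5 = 89
  F = 83
  T = 180 − 2·89 − 2·83 = -164
  L = -38 + 3·83 − 4·(-164) (+48 from intervention) = 915
  X = 52 − 4·83 + 4·(-164) − 4·915 = -4596
Change in X: -4596 − (-4204) = -392

-392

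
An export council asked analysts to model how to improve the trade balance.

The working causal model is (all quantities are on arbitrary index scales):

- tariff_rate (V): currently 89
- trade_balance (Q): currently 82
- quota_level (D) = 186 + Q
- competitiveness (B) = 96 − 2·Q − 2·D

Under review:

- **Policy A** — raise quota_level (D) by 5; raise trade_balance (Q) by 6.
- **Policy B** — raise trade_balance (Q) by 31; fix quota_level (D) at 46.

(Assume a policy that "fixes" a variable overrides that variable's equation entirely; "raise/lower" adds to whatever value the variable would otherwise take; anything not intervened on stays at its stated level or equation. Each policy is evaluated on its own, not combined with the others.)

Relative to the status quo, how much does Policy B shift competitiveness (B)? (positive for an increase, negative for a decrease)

Baseline:
  Q = 82
  D = 186 + 82 = 268
  B = 96 − 2·82 − 2·268 = -604
Policy B (Q + 31, D := 46):
  Q = 82 + 31 = 113
  D = 46
  B = 96 − 2·113 − 2·46 = -222
Change in B: -222 − (-604) = 382

382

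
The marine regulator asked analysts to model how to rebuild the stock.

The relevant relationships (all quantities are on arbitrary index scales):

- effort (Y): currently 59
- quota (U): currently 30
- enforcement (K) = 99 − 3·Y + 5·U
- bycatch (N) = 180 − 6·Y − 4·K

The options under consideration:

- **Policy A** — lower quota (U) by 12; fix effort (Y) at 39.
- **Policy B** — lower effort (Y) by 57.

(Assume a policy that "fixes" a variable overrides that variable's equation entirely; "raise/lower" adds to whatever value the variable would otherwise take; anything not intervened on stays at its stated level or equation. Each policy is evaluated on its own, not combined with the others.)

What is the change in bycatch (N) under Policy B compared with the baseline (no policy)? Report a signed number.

-342

Baseline:
  Y = 59
  U = 30
  K = 99 − 3·59 + 5·30 = 72
  N = 180 − 6·59 − 4·72 = -462
Policy B (Y − 57):
  Y = 59 − 57 = 2
  U = 30
  K = 99 − 3·2 + 5·30 = 243
  N = 180 − 6·2 − 4·243 = -804
Change in N: -804 − (-462) = -342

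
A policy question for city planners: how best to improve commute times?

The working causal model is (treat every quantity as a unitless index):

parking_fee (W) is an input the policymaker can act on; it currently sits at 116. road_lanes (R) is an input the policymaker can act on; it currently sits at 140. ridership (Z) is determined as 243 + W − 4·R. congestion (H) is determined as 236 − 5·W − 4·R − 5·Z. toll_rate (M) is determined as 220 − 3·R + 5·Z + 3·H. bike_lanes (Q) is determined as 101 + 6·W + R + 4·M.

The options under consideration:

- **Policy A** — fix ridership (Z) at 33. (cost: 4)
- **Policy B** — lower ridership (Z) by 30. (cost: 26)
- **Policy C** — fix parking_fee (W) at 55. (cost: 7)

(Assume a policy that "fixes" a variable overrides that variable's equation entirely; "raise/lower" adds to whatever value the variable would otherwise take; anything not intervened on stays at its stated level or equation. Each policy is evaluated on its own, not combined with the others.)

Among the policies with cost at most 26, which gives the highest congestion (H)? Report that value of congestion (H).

Policy A (Z := 33):
  W = 116
  R = 140
  Z = 33
  H = 236 − 5·116 − 4·140 − 5·33 = -1069
Policy B (Z − 30):
  W = 116
  R = 140
  Z = 243 + 116 − 4·140 (−30 from intervention) = -231
  H = 236 − 5·116 − 4·140 − 5·(-231) = 251
Policy C (W := 55):
  W = 55
  R = 140
  Z = 243 + 55 − 4·140 = -262
  H = 236 − 5·55 − 4·140 − 5·(-262) = 711
Comparing — Policy A: H=-1069, Policy B: H=251, Policy C: H=711. Highest is 711 (Policy C).

711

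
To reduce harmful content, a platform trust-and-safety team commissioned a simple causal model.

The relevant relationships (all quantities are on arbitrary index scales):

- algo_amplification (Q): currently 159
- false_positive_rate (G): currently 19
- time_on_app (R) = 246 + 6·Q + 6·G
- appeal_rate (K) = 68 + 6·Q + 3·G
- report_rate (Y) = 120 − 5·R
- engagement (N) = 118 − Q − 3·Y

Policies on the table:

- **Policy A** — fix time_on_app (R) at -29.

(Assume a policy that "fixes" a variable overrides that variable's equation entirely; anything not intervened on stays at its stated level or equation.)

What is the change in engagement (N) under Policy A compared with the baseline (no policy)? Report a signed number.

-20145

Baseline:
  Q = 159
  G = 19
  R = 246 + 6·159 + 6·19 = 1314
  Y = 120 − 5·1314 = -6450
  N = 118 − 159 − 3·(-6450) = 19309
Policy A (R := -29):
  Q = 159
  G = 19
  R = -29
  Y = 120 − 5·(-29) = 265
  N = 118 − 159 − 3·265 = -836
Change in N: -836 − 19309 = -20145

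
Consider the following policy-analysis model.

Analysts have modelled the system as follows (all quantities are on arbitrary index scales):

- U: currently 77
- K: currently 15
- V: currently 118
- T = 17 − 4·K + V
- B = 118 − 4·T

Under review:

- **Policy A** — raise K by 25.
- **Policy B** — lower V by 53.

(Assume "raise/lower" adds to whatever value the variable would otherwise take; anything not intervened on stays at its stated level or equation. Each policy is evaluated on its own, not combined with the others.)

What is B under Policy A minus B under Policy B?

Policy A (K + 25):
  K = 15 + 25 = 40
  V = 118
  T = 17 − 4·40 + 118 = -25
  B = 118 − 4·(-25) = 218
Policy B (V − 53):
  K = 15
  V = 118 − 53 = 65
  T = 17 − 4·15 + 65 = 22
  B = 118 − 4·22 = 30
B: 218 − 30 = 188

188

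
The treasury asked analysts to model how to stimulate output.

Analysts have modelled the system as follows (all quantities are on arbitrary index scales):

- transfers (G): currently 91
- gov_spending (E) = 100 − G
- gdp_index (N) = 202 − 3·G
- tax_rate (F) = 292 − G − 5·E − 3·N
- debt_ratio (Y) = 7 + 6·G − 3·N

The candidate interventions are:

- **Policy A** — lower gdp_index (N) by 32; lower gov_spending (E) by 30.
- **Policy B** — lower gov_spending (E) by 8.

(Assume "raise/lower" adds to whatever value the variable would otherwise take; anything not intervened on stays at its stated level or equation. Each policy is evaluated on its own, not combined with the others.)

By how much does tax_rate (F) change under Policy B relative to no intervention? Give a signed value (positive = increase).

40

Baseline:
  G = 91
  E = 100 − 91 = 9
  N = 202 − 3·91 = -71
  F = 292 − 91 − 5·9 − 3·(-71) = 369
Policy B (E − 8):
  G = 91
  E = 100 − 91 (−8 from intervention) = 1
  N = 202 − 3·91 = -71
  F = 292 − 91 − 5·1 − 3·(-71) = 409
Change in F: 409 − 369 = 40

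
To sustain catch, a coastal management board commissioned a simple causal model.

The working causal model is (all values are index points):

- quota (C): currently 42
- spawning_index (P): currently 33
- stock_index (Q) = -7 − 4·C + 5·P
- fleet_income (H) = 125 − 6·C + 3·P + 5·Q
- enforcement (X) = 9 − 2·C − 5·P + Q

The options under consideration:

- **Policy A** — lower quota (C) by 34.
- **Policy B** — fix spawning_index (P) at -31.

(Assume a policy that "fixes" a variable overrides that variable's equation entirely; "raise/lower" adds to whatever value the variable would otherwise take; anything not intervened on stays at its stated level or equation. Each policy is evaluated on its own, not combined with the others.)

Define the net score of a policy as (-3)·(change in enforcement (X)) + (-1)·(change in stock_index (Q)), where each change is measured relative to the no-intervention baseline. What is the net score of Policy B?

320

Baseline:
  C = 42
  P = 33
  Q = -7 − 4·42 + 5·33 = -10
  X = 9 − 2·42 − 5·33 + (-10) = -250
Policy B (P := -31):
  C = 42
  P = -31
  Q = -7 − 4·42 + 5·(-31) = -330
  X = 9 − 2·42 − 5·(-31) + (-330) = -250
ΔX = -250 − (-250) = 0; ΔQ = -330 − (-10) = -320
Score = (-3)·0 + (-1)·(-320) = 320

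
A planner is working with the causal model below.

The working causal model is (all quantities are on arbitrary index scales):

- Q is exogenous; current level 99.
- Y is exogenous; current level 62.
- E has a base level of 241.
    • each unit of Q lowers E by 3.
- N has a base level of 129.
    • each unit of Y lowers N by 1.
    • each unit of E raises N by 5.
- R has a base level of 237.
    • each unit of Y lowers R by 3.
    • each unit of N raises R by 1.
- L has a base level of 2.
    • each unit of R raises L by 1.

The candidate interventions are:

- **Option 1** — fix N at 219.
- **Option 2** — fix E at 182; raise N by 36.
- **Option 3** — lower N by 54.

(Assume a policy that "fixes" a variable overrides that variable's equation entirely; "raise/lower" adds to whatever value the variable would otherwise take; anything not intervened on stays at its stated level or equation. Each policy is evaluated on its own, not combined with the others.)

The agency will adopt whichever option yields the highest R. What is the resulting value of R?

1064

Option 1 (N := 219):
  Q = 99
  Y = 62
  E = 241 − 3·99 = -56
  N = 219
  R = 237 − 3·62 + 219 = 270
Option 2 (E := 182, N + 36):
  Q = 99
  Y = 62
  E = 182
  N = 129 − 62 + 5·182 (+36 from intervention) = 1013
  R = 237 − 3·62 + 1013 = 1064
Option 3 (N − 54):
  Q = 99
  Y = 62
  E = 241 − 3·99 = -56
  N = 129 − 62 + 5·(-56) (−54 from intervention) = -267
  R = 237 − 3·62 + (-267) = -216
Comparing — Option 1: R=270, Option 2: R=1064, Option 3: R=-216. Highest is 1064 (Option 2).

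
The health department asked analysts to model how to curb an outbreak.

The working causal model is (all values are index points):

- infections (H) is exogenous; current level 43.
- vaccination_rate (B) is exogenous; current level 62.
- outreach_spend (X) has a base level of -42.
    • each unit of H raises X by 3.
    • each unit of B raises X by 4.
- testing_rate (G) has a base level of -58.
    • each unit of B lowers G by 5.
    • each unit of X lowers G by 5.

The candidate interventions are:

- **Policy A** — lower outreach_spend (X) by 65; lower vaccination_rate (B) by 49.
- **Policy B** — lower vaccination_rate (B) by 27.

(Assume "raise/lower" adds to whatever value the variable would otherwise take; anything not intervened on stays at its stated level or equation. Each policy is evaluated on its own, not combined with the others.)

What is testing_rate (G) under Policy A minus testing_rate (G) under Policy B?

875

Policy A (X − 65, B − 49):
  H = 43
  B = 62 − 49 = 13
  X = -42 + 3·43 + 4·13 (−65 from intervention) = 74
  G = -58 − 5·13 − 5·74 = -493
Policy B (B − 27):
  H = 43
  B = 62 − 27 = 35
  X = -42 + 3·43 + 4·35 = 227
  G = -58 − 5·35 − 5·227 = -1368
G: -493 − (-1368) = 875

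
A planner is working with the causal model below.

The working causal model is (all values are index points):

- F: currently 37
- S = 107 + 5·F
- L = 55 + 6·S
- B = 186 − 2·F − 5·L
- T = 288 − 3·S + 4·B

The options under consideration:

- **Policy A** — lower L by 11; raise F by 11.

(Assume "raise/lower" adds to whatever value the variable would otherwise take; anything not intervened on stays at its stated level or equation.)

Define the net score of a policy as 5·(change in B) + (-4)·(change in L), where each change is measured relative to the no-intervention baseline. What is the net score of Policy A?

-9361

Baseline:
  F = 37
  S = 107 + 5·37 = 292
  L = 55 + 6·292 = 1807
  B = 186 − 2·37 − 5·1807 = -8923
Policy A (L − 11, F + 11):
  F = 37 + 11 = 48
  S = 107 + 5·48 = 347
  L = 55 + 6·347 (−11 from intervention) = 2126
  B = 186 − 2·48 − 5·2126 = -10540
ΔB = -10540 − (-8923) = -1617; ΔL = 2126 − 1807 = 319
Score = 5·(-1617) + (-4)·319 = -9361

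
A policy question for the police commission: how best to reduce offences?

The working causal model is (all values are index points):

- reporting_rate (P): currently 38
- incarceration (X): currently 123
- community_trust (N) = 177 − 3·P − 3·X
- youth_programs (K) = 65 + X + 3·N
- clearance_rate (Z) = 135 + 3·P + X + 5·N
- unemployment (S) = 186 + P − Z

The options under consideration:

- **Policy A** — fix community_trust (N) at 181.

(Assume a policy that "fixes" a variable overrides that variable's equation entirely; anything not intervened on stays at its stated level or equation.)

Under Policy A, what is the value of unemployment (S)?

-1053

Policy A (N := 181):
  P = 38
  X = 123
  N = 181
  Z = 135 + 3·38 + 123 + 5·181 = 1277
  S = 186 + 38 − 1277 = -1053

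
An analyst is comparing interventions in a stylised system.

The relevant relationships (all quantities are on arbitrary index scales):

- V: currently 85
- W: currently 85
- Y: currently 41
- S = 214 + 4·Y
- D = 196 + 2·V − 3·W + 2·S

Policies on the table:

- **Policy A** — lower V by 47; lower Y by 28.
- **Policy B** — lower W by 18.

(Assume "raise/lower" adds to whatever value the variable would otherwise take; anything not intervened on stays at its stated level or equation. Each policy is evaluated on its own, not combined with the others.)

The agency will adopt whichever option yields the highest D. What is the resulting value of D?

921

Policy A (V − 47, Y − 28):
  V = 85 − 47 = 38
  W = 85
  Y = 41 − 28 = 13
  S = 214 + 4·13 = 266
  D = 196 + 2·38 − 3·85 + 2·266 = 549
Policy B (W − 18):
  V = 85
  W = 85 − 18 = 67
  Y = 41
  S = 214 + 4·41 = 378
  D = 196 + 2·85 − 3·67 + 2·378 = 921
Comparing — Policy A: D=549, Policy B: D=921. Highest is 921 (Policy B).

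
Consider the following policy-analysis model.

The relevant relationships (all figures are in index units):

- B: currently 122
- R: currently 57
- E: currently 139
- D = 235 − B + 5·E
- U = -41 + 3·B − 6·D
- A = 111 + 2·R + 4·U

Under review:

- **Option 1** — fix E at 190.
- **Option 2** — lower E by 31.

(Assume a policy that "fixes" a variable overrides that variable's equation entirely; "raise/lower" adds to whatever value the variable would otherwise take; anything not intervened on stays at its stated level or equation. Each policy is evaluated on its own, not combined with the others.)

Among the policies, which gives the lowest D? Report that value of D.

Option 1 (E := 190):
  B = 122
  E = 190
  D = 235 − 122 + 5·190 = 1063
Option 2 (E − 31):
  B = 122
  E = 139 − 31 = 108
  D = 235 − 122 + 5·108 = 653
Comparing — Option 1: D=1063, Option 2: D=653. Lowest is 653 (Option 2).

653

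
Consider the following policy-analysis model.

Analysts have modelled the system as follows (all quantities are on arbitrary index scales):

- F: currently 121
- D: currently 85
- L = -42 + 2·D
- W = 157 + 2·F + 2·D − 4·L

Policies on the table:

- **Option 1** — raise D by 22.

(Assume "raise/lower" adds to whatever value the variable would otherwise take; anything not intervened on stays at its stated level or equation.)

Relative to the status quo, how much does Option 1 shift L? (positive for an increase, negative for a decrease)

44

Baseline:
  D = 85
  L = -42 + 2·85 = 128
Option 1 (D + 22):
  D = 85 + 22 = 107
  L = -42 + 2·107 = 172
Change in L: 172 − 128 = 44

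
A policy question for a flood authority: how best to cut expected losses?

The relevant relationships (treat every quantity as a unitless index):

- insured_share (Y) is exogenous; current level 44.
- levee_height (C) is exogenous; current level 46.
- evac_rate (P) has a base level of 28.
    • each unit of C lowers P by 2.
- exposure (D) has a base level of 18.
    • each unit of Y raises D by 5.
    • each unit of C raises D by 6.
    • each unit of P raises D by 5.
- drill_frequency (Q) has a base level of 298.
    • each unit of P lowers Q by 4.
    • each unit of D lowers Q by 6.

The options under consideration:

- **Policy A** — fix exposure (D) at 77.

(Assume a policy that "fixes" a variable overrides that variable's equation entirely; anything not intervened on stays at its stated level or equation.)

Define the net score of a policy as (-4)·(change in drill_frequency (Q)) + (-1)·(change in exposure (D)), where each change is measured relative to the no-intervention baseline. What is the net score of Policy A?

Baseline:
  Y = 44
  C = 46
  P = 28 − 2·46 = -64
  D = 18 + 5·44 + 6·46 + 5·(-64) = 194
  Q = 298 − 4·(-64) − 6·194 = -610
Policy A (D := 77):
  Y = 44
  C = 46
  P = 28 − 2·46 = -64
  D = 77
  Q = 298 − 4·(-64) − 6·77 = 92
ΔQ = 92 − (-610) = 702; ΔD = 77 − 194 = -117
Score = (-4)·702 + (-1)·(-117) = -2691

-2691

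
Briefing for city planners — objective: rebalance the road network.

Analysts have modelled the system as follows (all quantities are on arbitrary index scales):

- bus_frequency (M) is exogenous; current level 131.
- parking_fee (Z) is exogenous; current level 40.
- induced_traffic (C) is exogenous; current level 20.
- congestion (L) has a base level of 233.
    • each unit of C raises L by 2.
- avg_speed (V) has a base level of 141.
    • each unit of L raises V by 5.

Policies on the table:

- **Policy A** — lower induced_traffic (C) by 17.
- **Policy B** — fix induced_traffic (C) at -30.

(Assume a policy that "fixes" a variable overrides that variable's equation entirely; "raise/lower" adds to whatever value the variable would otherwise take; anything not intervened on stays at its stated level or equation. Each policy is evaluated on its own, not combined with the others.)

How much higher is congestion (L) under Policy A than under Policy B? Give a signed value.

66

Policy A (C − 17):
  C = 20 − 17 = 3
  L = 233 + 2·3 = 239
Policy B (C := -30):
  C = -30
  L = 233 + 2·(-30) = 173
L: 239 − 173 = 66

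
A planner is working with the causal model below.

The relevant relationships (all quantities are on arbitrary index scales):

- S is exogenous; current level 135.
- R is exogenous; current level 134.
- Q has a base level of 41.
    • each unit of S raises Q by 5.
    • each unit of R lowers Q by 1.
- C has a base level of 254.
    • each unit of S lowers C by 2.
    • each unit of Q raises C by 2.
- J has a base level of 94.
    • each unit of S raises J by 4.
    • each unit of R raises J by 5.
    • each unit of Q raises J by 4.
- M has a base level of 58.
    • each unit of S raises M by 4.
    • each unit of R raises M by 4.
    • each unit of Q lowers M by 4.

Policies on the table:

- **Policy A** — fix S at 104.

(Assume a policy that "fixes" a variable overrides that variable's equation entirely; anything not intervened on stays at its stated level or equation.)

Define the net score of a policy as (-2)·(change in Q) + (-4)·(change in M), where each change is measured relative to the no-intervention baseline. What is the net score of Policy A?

Baseline:
  S = 135
  R = 134
  Q = 41 + 5·135 − 134 = 582
  M = 58 + 4·135 + 4·134 − 4·582 = -1194
Policy A (S := 104):
  S = 104
  R = 134
  Q = 41 + 5·104 − 134 = 427
  M = 58 + 4·104 + 4·134 − 4·427 = -698
ΔQ = 427 − 582 = -155; ΔM = -698 − (-1194) = 496
Score = (-2)·(-155) + (-4)·496 = -1674

-1674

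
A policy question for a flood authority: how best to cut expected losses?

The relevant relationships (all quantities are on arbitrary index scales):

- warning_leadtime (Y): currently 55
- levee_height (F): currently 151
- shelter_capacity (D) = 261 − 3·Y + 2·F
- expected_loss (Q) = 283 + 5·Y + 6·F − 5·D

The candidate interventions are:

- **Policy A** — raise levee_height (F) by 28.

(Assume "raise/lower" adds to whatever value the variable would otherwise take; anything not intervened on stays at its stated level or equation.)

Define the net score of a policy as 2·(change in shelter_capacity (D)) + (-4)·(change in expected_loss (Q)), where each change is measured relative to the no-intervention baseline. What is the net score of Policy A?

560

Baseline:
  Y = 55
  F = 151
  D = 261 − 3·55 + 2·151 = 398
  Q = 283 + 5·55 + 6·151 − 5·398 = -526
Policy A (F + 28):
  Y = 55
  F = 151 + 28 = 179
  D = 261 − 3·55 + 2·179 = 454
  Q = 283 + 5·55 + 6·179 − 5·454 = -638
ΔD = 454 − 398 = 56; ΔQ = -638 − (-526) = -112
Score = 2·56 + (-4)·(-112) = 560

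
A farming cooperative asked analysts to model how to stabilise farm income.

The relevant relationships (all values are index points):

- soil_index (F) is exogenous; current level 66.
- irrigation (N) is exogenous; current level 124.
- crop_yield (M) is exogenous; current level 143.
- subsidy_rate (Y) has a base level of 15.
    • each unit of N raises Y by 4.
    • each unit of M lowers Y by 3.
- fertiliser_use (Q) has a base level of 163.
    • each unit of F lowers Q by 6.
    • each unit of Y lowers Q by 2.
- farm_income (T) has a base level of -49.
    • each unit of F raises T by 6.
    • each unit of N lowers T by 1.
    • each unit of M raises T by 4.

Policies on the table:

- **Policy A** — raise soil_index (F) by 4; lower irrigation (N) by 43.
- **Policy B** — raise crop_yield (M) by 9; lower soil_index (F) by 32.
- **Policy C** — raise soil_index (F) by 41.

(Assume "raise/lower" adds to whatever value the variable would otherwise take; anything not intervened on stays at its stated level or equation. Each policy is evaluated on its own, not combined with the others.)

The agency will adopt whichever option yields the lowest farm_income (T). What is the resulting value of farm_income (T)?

639

Policy A (F + 4, N − 43):
  F = 66 + 4 = 70
  N = 124 − 43 = 81
  M = 143
  T = -49 + 6·70 − 81 + 4·143 = 862
Policy B (M + 9, F − 32):
  F = 66 − 32 = 34
  N = 124
  M = 143 + 9 = 152
  T = -49 + 6·34 − 124 + 4·152 = 639
Policy C (F + 41):
  F = 66 + 41 = 107
  N = 124
  M = 143
  T = -49 + 6·107 − 124 + 4·143 = 1041
Comparing — Policy A: T=862, Policy B: T=639, Policy C: T=1041. Lowest is 639 (Policy B).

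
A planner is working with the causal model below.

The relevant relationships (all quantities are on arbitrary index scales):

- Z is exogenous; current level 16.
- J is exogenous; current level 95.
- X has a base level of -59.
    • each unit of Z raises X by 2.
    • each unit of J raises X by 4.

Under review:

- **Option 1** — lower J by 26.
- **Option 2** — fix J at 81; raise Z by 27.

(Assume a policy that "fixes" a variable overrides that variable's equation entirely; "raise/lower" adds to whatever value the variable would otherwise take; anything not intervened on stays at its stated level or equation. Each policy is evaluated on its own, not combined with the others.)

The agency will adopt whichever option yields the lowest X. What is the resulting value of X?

Option 1 (J − 26):
  Z = 16
  J = 95 − 26 = 69
  X = -59 + 2·16 + 4·69 = 249
Option 2 (J := 81, Z + 27):
  Z = 16 + 27 = 43
  J = 81
  X = -59 + 2·43 + 4·81 = 351
Comparing — Option 1: X=249, Option 2: X=351. Lowest is 249 (Option 1).

249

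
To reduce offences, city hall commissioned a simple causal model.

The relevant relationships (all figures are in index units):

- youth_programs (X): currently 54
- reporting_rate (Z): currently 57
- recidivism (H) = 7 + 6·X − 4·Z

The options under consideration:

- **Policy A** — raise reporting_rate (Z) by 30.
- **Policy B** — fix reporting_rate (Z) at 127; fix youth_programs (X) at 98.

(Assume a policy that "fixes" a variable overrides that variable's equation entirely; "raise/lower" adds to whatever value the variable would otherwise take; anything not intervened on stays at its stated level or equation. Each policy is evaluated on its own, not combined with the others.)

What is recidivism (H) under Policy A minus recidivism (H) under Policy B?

Policy A (Z + 30):
  X = 54
  Z = 57 + 30 = 87
  H = 7 + 6·54 − 4·87 = -17
Policy B (Z := 127, X := 98):
  X = 98
  Z = 127
  H = 7 + 6·98 − 4·127 = 87
H: -17 − 87 = -104

-104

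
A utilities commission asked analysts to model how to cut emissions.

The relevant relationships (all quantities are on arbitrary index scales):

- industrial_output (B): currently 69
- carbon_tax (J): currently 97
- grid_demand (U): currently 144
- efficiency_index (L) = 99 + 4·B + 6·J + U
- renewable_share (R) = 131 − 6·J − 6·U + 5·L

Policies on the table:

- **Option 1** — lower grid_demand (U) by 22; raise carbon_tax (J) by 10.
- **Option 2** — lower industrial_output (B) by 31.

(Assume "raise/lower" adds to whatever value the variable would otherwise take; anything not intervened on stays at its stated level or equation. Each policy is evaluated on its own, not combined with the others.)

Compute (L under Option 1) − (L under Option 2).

Option 1 (U − 22, J + 10):
  B = 69
  J = 97 + 10 = 107
  U = 144 − 22 = 122
  L = 99 + 4·69 + 6·107 + 122 = 1139
Option 2 (B − 31):
  B = 69 − 31 = 38
  J = 97
  U = 144
  L = 99 + 4·38 + 6·97 + 144 = 977
L: 1139 − 977 = 162

162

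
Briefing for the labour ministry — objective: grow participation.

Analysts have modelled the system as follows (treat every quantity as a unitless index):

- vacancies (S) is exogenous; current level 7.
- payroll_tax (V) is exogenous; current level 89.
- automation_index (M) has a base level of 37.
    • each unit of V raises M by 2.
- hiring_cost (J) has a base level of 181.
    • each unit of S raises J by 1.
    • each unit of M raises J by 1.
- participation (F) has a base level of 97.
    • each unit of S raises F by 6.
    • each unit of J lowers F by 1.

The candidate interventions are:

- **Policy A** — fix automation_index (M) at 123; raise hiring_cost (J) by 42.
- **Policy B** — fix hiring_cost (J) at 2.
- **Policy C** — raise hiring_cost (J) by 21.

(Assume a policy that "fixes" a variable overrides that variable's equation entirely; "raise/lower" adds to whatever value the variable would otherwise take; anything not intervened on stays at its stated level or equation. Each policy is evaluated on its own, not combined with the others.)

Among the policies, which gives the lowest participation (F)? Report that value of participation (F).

-285

Policy A (M := 123, J + 42):
  S = 7
  V = 89
  M = 123
  J = 181 + 7 + 123 (+42 from intervention) = 353
  F = 97 + 6·7 − 353 = -214
Policy B (J := 2):
  S = 7
  V = 89
  M = 37 + 2·89 = 215
  J = 2
  F = 97 + 6·7 − 2 = 137
Policy C (J + 21):
  S = 7
  V = 89
  M = 37 + 2·89 = 215
  J = 181 + 7 + 215 (+21 from intervention) = 424
  F = 97 + 6·7 − 424 = -285
Comparing — Policy A: F=-214, Policy B: F=137, Policy C: F=-285. Lowest is -285 (Policy C).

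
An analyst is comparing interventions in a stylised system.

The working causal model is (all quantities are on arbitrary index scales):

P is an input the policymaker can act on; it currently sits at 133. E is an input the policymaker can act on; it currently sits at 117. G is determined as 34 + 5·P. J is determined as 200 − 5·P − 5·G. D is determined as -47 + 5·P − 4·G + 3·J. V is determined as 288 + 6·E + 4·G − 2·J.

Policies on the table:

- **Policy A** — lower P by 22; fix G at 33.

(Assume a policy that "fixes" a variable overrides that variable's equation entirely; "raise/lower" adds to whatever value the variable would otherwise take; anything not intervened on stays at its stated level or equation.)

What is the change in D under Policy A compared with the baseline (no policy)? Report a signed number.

Baseline:
  P = 133
  G = 34 + 5·133 = 699
  J = 200 − 5·133 − 5·699 = -3960
  D = -47 + 5·133 − 4·699 + 3·(-3960) = -14058
Policy A (P − 22, G := 33):
  P = 133 − 22 = 111
  G = 33
  J = 200 − 5·111 − 5·33 = -520
  D = -47 + 5·111 − 4·33 + 3·(-520) = -1184
Change in D: -1184 − (-14058) = 12874

12874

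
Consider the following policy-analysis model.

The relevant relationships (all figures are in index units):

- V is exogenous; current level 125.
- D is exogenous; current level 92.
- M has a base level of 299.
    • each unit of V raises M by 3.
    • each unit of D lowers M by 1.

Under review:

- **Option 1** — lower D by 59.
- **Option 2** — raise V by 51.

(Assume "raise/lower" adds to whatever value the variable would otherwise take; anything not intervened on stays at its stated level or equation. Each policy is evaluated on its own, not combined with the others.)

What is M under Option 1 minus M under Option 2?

-94

Option 1 (D − 59):
  V = 125
  D = 92 − 59 = 33
  M = 299 + 3·125 − 33 = 641
Option 2 (V + 51):
  V = 125 + 51 = 176
  D = 92
  M = 299 + 3·176 − 92 = 735
M: 641 − 735 = -94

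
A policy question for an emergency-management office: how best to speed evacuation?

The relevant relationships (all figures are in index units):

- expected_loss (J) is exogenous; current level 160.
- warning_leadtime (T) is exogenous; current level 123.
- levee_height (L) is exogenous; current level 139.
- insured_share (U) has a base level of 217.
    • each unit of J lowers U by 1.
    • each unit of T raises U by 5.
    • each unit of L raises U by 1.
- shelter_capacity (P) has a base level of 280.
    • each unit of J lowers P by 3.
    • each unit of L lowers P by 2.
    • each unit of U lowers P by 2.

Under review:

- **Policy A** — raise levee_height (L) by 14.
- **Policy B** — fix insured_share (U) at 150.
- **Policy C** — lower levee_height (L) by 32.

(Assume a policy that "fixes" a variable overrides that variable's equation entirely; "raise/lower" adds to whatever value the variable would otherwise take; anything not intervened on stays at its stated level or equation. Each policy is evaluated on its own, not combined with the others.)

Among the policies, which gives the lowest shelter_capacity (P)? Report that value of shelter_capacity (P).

Policy A (L + 14):
  J = 160
  T = 123
  L = 139 + 14 = 153
  U = 217 − 160 + 5·123 + 153 = 825
  P = 280 − 3·160 − 2·153 − 2·825 = -2156
Policy B (U := 150):
  J = 160
  T = 123
  L = 139
  U = 150
  P = 280 − 3·160 − 2·139 − 2·150 = -778
Policy C (L − 32):
  J = 160
  T = 123
  L = 139 − 32 = 107
  U = 217 − 160 + 5·123 + 107 = 779
  P = 280 − 3·160 − 2·107 − 2·779 = -1972
Comparing — Policy A: P=-2156, Policy B: P=-778, Policy C: P=-1972. Lowest is -2156 (Policy A).

-2156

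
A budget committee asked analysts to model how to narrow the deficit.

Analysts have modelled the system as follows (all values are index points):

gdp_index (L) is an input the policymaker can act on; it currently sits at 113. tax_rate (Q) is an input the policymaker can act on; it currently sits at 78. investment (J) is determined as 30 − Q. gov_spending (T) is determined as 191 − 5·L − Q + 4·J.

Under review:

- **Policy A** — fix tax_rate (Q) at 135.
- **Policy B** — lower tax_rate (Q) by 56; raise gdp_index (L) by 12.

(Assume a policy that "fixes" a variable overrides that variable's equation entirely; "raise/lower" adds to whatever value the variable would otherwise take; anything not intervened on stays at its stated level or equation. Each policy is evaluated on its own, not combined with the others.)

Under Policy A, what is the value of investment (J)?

-105

Policy A (Q := 135):
  Q = 135
  J = 30 − 135 = -105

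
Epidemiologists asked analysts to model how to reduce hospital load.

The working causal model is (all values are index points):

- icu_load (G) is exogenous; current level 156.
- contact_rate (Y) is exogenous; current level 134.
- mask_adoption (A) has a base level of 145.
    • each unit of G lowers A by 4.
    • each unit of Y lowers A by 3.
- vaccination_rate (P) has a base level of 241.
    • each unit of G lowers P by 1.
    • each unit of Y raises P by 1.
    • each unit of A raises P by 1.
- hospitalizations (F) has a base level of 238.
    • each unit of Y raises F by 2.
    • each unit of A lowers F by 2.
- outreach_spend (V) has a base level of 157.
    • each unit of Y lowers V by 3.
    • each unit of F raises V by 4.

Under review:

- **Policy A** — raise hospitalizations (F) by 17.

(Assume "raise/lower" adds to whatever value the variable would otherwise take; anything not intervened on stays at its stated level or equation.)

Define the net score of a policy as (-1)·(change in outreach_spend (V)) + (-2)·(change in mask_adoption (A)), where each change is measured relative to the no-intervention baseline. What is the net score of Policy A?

Baseline:
  G = 156
  Y = 134
  A = 145 − 4·156 − 3·134 = -881
  F = 238 + 2·134 − 2·(-881) = 2268
  V = 157 − 3·134 + 4·2268 = 8827
Policy A (F + 17):
  G = 156
  Y = 134
  A = 145 − 4·156 − 3·134 = -881
  F = 238 + 2·134 − 2·(-881) (+17 from intervention) = 2285
  V = 157 − 3·134 + 4·2285 = 8895
ΔV = 8895 − 8827 = 68; ΔA = -881 − (-881) = 0
Score = (-1)·68 + (-2)·0 = -68

-68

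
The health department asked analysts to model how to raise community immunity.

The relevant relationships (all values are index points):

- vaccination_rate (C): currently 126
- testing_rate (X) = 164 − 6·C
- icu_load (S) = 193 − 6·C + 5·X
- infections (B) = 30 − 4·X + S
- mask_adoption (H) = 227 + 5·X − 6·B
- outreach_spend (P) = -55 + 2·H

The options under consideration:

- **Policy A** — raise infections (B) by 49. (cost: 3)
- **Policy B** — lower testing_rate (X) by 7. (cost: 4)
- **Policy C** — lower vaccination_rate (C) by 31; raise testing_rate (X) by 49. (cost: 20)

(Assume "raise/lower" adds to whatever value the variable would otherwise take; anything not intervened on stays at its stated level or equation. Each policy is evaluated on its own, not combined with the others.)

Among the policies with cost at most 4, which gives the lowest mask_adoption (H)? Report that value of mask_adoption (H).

Policy A (B + 49):
  C = 126
  X = 164 − 6·126 = -592
  S = 193 − 6·126 + 5·(-592) = -3523
  B = 30 − 4·(-592) + (-3523) (+49 from intervention) = -1076
  H = 227 + 5·(-592) − 6·(-1076) = 3723
Policy B (X − 7):
  C = 126
  X = 164 − 6·126 (−7 from intervention) = -599
  S = 193 − 6·126 + 5·(-599) = -3558
  B = 30 − 4·(-599) + (-3558) = -1132
  H = 227 + 5·(-599) − 6·(-1132) = 4024
Comparing — Policy A: H=3723, Policy B: H=4024. Lowest is 3723 (Policy A).

3723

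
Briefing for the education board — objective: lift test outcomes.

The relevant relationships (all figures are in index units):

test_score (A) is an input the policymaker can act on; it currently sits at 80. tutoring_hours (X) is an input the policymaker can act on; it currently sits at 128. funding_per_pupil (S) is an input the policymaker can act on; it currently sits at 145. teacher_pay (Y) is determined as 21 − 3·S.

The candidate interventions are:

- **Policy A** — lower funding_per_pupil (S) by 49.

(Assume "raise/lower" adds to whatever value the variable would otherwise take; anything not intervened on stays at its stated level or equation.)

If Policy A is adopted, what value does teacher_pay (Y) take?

-267

Policy A (S − 49):
  S = 145 − 49 = 96
  Y = 21 − 3·96 = -267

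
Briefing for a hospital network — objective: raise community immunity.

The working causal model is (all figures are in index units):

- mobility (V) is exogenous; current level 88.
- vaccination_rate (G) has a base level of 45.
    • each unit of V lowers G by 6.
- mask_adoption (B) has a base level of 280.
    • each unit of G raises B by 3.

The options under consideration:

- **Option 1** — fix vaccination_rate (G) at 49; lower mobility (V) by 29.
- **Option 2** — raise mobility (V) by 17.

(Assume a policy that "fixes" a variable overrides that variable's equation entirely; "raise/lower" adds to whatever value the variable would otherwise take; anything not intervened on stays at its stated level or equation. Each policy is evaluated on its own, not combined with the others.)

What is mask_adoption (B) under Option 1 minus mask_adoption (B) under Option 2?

Option 1 (G := 49, V − 29):
  V = 88 − 29 = 59
  G = 49
  B = 280 + 3·49 = 427
Option 2 (V + 17):
  V = 88 + 17 = 105
  G = 45 − 6·105 = -585
  B = 280 + 3·(-585) = -1475
B: 427 − (-1475) = 1902

1902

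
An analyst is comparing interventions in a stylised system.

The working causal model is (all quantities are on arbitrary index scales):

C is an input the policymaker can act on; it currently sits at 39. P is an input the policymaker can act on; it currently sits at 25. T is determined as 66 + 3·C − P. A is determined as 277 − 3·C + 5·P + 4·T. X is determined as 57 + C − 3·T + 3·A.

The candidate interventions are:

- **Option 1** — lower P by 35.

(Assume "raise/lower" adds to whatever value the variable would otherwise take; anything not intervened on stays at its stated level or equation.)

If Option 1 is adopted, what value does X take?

2163

Option 1 (P − 35):
  C = 39
  P = 25 − 35 = -10
  T = 66 + 3·39 − (-10) = 193
  A = 277 − 3·39 + 5·(-10) + 4·193 = 882
  X = 57 + 39 − 3·193 + 3·882 = 2163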